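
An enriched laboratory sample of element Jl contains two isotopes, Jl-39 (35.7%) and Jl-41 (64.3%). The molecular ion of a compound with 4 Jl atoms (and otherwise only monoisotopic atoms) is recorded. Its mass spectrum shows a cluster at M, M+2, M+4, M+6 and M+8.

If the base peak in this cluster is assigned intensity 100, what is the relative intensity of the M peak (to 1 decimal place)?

Term probabilities: M 0.0162, M+2 0.1170, M+4 0.3162, M+6 0.3796, M+8 0.1709. Base peak = M+6.
P(M+6) = C(4,3) × 0.357^1 × 0.643^3 = 4 × 0.3570 × 0.26584771 = 0.379631 (base)
P(M) = C(4,0) × 0.357^4 × 0.643^0 = 1 × 0.01624325 × 1.0000 = 0.016243
Relative intensity = 0.016243 / 0.379631 × 100 = 4.3

4.3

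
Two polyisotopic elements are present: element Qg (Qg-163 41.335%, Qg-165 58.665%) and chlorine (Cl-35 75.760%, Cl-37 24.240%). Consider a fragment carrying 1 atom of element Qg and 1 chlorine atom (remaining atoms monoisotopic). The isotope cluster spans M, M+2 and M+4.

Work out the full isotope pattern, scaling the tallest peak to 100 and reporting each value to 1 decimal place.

57.5 : 100.0 : 26.1

Element Qg pattern (n=1): 0.41335 : 0.58665
Chlorine pattern (n=1): 0.7576 : 0.2424
Convolve the two distributions (both contribute in 2-u steps):
  M: 0.41335×0.7576 = 0.313154
  M+2: 0.41335×0.2424 + 0.58665×0.7576 = 0.544642
  M+4: 0.58665×0.2424 = 0.142204
Scale to base peak (0.544642) = 100: 57.5 : 100.0 : 26.1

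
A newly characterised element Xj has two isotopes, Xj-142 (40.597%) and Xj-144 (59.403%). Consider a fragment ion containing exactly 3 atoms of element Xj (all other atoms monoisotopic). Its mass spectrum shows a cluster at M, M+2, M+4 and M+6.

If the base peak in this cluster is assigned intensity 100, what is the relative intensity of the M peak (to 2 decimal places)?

15.57

(0.40597 + 0.59403)^3 gives M 0.0669, M+2 0.2937, M+4 0.4298, M+6 0.2096; the largest is M+4.
P(M+4) = C(3,2) × 0.40597^1 × 0.59403^2 = 3 × 0.40597 × 0.35287164 = 0.429766 (base)
P(M) = C(3,0) × 0.40597^3 × 0.59403^0 = 1 × 0.06690858 × 1.0000 = 0.066909
Relative intensity = 0.066909 / 0.429766 × 100 = 15.57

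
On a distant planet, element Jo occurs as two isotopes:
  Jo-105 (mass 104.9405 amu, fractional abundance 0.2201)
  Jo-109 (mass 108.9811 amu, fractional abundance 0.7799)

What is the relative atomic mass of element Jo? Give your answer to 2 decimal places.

Weight each isotope mass by its fractional abundance: 0.2201 × 104.9405 + 0.7799 × 108.9811
= 23.09740 + 84.99436 = 108.09176 amu

108.09 amu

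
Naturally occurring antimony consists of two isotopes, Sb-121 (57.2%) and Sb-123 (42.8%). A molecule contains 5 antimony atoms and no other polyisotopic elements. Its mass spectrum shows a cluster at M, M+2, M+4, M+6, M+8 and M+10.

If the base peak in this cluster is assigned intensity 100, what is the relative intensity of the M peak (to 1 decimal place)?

17.9

Term probabilities: M 0.0612, M+2 0.2291, M+4 0.3428, M+6 0.2565, M+8 0.0960, M+10 0.0144. Base peak = M+4.
P(M+4) = C(5,2) × 0.572^3 × 0.428^2 = 10 × 0.18714925 × 0.183184 = 0.342827 (base)
P(M) = C(5,0) × 0.572^5 × 0.428^0 = 1 × 0.06123224 × 1.0000 = 0.061232
Relative intensity = 0.061232 / 0.342827 × 100 = 17.9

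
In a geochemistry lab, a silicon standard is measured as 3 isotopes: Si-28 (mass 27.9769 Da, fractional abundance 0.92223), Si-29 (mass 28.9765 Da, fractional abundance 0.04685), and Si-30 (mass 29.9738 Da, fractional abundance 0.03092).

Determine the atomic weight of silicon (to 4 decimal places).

28.0855 Da

Average mass = Σ (abundance × isotope mass) = 0.92223 × 27.9769 + 0.04685 × 28.9765 + 0.03092 × 29.9738
= 25.80114 + 1.35755 + 0.92679 = 28.08548 Da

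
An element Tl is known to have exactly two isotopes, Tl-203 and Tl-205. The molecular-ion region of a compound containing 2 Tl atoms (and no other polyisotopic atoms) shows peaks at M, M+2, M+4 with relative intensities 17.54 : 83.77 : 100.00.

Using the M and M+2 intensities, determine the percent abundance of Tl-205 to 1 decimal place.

Write p for the Tl-203 fraction. I(M+2)/I(M) = [C(2,1)·p^1·(1−p)] / p^2 = 2·(1−p)/p = 83.77/17.54 = 4.7759
(1−p)/p = 4.7759/2 = 2.3880  ⇒  p = 1/(1 + 2.3880) = 0.2952
Tl-203: 29.5%, Tl-205: 70.5%.

70.5%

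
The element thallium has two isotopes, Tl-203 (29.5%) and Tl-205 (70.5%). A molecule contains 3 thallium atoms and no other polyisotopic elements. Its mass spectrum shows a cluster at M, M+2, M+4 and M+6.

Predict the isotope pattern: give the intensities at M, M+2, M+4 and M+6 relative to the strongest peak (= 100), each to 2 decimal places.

Expanding (0.295 + 0.705)^3:
P(M) = 0.295^3 = 0.025672
P(M+2) = 3 × 0.295^2 × 0.705^1 = 0.184058
P(M+4) = 3 × 0.295^1 × 0.705^2 = 0.439867
P(M+6) = 0.705^3 = 0.350403
The M+4 peak is largest (0.439867); scaling to 100 gives 5.84 : 41.84 : 100.00 : 79.66.

5.84 : 41.84 : 100.00 : 79.66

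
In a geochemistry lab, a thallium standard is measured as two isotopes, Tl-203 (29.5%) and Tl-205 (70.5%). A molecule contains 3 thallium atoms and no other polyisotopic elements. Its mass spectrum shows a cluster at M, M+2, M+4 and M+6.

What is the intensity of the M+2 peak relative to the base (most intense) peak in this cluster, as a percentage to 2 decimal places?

41.84%

Term probabilities: M 0.0257, M+2 0.1841, M+4 0.4399, M+6 0.3504. Base peak = M+4.
P(M+4) = C(3,2) × 0.295^1 × 0.705^2 = 3 × 0.2950 × 0.497025 = 0.439867 (base)
P(M+2) = C(3,1) × 0.295^2 × 0.705^1 = 3 × 0.087025 × 0.7050 = 0.184058
Relative intensity = 0.184058 / 0.439867 × 100 = 41.84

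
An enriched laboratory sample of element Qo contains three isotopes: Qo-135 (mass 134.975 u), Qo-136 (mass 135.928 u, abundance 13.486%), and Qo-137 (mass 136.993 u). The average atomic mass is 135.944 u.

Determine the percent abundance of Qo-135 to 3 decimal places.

44.865%

Let x and y be the fractions of Qo-135 and Qo-137. Then x + y = 1 − 0.13486 = 0.86514 and 134.975x + 136.993y = 135.944 − 0.13486×135.928 = 117.61274992.
Substituting: 134.975x + 136.993(0.86514 − x) = 117.61274992
(134.975 − 136.993)x = -0.9053741  ⇒  x = 0.44865, y = 0.41649
Qo-135: 44.865%, Qo-137: 41.649%.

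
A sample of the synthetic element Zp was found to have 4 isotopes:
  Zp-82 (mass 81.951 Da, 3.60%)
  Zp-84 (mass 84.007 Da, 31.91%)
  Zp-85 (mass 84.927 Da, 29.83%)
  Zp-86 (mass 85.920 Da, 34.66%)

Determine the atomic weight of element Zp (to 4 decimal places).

Average mass = Σ (abundance × isotope mass) = 0.0360 × 81.951 + 0.3191 × 84.007 + 0.2983 × 84.927 + 0.3466 × 85.920
= 2.95024 + 26.80663 + 25.33372 + 29.77987 = 84.87046 Da

84.8705 Da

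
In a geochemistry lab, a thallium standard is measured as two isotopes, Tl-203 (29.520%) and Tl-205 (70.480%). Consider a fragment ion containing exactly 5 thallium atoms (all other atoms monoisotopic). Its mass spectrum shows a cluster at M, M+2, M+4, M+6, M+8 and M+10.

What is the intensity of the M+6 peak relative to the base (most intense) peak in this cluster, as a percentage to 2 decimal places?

83.77%

Term probabilities: M 0.0022, M+2 0.0268, M+4 0.1278, M+6 0.3051, M+8 0.3642, M+10 0.1739. Base peak = M+8.
P(M+8) = C(5,4) × 0.29520^1 × 0.70480^4 = 5 × 0.2952 × 0.24675365 = 0.364208 (base)
P(M+6) = C(5,3) × 0.29520^2 × 0.70480^3 = 10 × 0.08714304 × 0.35010449 = 0.305092
Relative intensity = 0.305092 / 0.364208 × 100 = 83.77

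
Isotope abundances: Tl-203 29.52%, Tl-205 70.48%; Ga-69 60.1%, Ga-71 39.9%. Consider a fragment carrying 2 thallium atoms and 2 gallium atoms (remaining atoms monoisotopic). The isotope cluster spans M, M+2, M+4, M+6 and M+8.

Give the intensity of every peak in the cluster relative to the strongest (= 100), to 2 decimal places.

Thallium pattern (n=2): 0.08714304 : 0.41611392 : 0.49674304
Gallium pattern (n=2): 0.361201 : 0.479598 : 0.159201
Convolve the two distributions (both contribute in 2-u steps):
  M: 0.08714304×0.361201 = 0.031476
  M+2: 0.08714304×0.479598 + 0.41611392×0.361201 = 0.192094
  M+4: 0.08714304×0.159201 + 0.41611392×0.479598 + 0.49674304×0.361201 = 0.392865
  M+6: 0.41611392×0.159201 + 0.49674304×0.479598 = 0.304483
  M+8: 0.49674304×0.159201 = 0.079082
Scale to base peak (0.392865) = 100: 8.01 : 48.90 : 100.00 : 77.50 : 20.13

8.01 : 48.90 : 100.00 : 77.50 : 20.13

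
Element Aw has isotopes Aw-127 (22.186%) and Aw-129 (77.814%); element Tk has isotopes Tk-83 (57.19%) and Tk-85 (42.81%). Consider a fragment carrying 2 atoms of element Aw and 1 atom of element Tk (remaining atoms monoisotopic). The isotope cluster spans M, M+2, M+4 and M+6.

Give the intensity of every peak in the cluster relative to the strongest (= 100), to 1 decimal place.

5.7 : 44.2 : 100.0 : 52.5

Element Aw pattern (n=2): 0.04922186 : 0.34527628 : 0.60550186
Element Tk pattern (n=1): 0.5719 : 0.4281
Convolve the two distributions (both contribute in 2-u steps):
  M: 0.04922186×0.5719 = 0.028150
  M+2: 0.04922186×0.4281 + 0.34527628×0.5719 = 0.218535
  M+4: 0.34527628×0.4281 + 0.60550186×0.5719 = 0.494099
  M+6: 0.60550186×0.4281 = 0.259215
Scale to base peak (0.494099) = 100: 5.7 : 44.2 : 100.0 : 52.5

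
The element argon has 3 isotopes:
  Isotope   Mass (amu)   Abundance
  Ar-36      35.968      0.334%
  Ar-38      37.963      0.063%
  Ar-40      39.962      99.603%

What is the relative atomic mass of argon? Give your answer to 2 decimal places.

Ar = Σ fᵢ·mᵢ = 0.00334 × 35.968 + 0.00063 × 37.963 + 0.99603 × 39.962
= 0.1201 + 0.0239 + 39.8034 = 39.9474 amu

39.95 amu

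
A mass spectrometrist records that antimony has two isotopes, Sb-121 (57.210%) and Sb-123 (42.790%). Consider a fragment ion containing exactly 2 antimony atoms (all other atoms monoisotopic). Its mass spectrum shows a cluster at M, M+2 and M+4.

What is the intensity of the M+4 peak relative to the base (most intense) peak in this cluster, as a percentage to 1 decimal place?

37.4%

(0.57210 + 0.42790)^2 gives M 0.3273, M+2 0.4896, M+4 0.1831; the largest is M+2.
P(M+2) = C(2,1) × 0.57210^1 × 0.42790^1 = 2 × 0.5721 × 0.4279 = 0.489603 (base)
P(M+4) = C(2,2) × 0.57210^0 × 0.42790^2 = 1 × 1.0000 × 0.18309841 = 0.183098
Relative intensity = 0.183098 / 0.489603 × 100 = 37.4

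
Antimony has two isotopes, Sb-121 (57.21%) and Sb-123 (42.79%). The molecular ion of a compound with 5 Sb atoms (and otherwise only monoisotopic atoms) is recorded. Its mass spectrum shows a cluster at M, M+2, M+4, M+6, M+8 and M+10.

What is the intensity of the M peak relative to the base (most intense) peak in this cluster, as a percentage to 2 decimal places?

17.88%

(0.5721 + 0.4279)^5 gives M 0.0613, M+2 0.2292, M+4 0.3428, M+6 0.2564, M+8 0.0959, M+10 0.0143; the largest is M+4.
P(M+4) = C(5,2) × 0.5721^3 × 0.4279^2 = 10 × 0.18724742 × 0.18309841 = 0.342847 (base)
P(M) = C(5,0) × 0.5721^5 × 0.4279^0 = 1 × 0.06128578 × 1.0000 = 0.061286
Relative intensity = 0.061286 / 0.342847 × 100 = 17.88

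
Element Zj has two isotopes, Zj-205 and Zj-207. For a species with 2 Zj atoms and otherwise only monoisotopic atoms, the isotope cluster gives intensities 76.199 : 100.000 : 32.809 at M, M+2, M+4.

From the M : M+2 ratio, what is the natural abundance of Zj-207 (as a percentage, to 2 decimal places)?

39.62%

Write p for the Zj-205 fraction. I(M+2)/I(M) = [C(2,1)·p^1·(1−p)] / p^2 = 2·(1−p)/p = 100.000/76.199 = 1.3124
(1−p)/p = 1.3124/2 = 0.6562  ⇒  p = 1/(1 + 0.6562) = 0.6038
Zj-205: 60.38%, Zj-207: 39.62%.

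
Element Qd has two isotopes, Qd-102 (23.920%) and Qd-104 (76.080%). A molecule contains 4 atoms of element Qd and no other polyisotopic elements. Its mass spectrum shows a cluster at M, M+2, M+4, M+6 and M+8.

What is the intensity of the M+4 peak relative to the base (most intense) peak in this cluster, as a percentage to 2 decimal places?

(0.23920 + 0.76080)^4 gives M 0.0033, M+2 0.0416, M+4 0.1987, M+6 0.4213, M+8 0.3350; the largest is M+6.
P(M+6) = C(4,3) × 0.23920^1 × 0.76080^3 = 4 × 0.2392 × 0.4403637 = 0.421340 (base)
P(M+4) = C(4,2) × 0.23920^2 × 0.76080^2 = 6 × 0.05721664 × 0.57881664 = 0.198708
Relative intensity = 0.198708 / 0.421340 × 100 = 47.16

47.16%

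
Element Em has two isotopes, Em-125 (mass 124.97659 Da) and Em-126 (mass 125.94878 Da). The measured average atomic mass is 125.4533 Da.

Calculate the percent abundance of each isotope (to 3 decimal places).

Em-125: 50.965%, Em-126: 49.035%

With x = fraction of Em-125 (so Em-126 is 1 − x):
124.97659·x + 125.94878·(1 − x) = 125.4533
(124.97659 − 125.94878)·x = 125.4533 − 125.94878
x = -0.49548 / -0.97219 = 0.50965 → 50.965% Em-125, 49.035% Em-126.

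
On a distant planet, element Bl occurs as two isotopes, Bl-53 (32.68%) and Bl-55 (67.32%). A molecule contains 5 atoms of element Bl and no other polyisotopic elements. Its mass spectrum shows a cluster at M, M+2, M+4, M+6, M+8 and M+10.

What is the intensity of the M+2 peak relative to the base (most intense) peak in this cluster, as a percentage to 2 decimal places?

(0.3268 + 0.6732)^5 gives M 0.0037, M+2 0.0384, M+4 0.1582, M+6 0.3258, M+8 0.3356, M+10 0.1383; the largest is M+8.
P(M+8) = C(5,4) × 0.3268^1 × 0.6732^4 = 5 × 0.3268 × 0.20538864 = 0.335605 (base)
P(M+2) = C(5,1) × 0.3268^4 × 0.6732^1 = 5 × 0.01140586 × 0.6732 = 0.038392
Relative intensity = 0.038392 / 0.335605 × 100 = 11.44

11.44%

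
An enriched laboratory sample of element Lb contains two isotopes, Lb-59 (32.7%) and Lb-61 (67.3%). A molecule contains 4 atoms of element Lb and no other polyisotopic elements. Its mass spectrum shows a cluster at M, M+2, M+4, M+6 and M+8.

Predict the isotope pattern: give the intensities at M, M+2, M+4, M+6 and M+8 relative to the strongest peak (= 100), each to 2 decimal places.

Each Lb atom is independently Lb-59 (p = 0.327) or Lb-61 (q = 0.673); the cluster is the binomial expansion (p + q)^4.
P(M) = 0.327^4 = 0.011434
P(M+2) = 4 × 0.327^3 × 0.673^1 = 0.094128
P(M+4) = 6 × 0.327^2 × 0.673^2 = 0.290587
P(M+6) = 4 × 0.327^1 × 0.673^3 = 0.398706
P(M+8) = 0.673^4 = 0.205145
The M+6 peak is largest (0.398706); scaling to 100 gives 2.87 : 23.61 : 72.88 : 100.00 : 51.45.

2.87 : 23.61 : 72.88 : 100.00 : 51.45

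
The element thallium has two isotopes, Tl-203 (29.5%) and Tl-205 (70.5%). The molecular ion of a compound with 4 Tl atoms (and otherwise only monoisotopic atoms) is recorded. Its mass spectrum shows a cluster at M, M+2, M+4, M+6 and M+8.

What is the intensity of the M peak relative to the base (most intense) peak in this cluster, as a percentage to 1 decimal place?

1.8%

(0.295 + 0.705)^4 gives M 0.0076, M+2 0.0724, M+4 0.2595, M+6 0.4135, M+8 0.2470; the largest is M+6.
P(M+6) = C(4,3) × 0.295^1 × 0.705^3 = 4 × 0.2950 × 0.35040263 = 0.413475 (base)
P(M) = C(4,0) × 0.295^4 × 0.705^0 = 1 × 0.00757335 × 1.0000 = 0.007573
Relative intensity = 0.007573 / 0.413475 × 100 = 1.8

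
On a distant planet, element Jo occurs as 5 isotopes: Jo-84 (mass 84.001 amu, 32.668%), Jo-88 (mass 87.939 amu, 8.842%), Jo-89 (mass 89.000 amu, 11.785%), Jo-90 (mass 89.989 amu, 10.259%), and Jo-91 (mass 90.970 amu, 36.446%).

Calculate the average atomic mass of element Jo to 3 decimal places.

88.093 amu

Ar = Σ fᵢ·mᵢ = 0.32668 × 84.001 + 0.08842 × 87.939 + 0.11785 × 89.000 + 0.10259 × 89.989 + 0.36446 × 90.970
= 27.4414 + 7.7756 + 10.4887 + 9.2320 + 33.1549 = 88.0926 amu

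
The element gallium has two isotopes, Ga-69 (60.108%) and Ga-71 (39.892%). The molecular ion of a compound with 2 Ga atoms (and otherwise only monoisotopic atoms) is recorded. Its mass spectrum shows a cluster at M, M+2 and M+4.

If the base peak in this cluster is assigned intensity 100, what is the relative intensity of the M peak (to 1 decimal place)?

75.3

Term probabilities: M 0.3613, M+2 0.4796, M+4 0.1591. Base peak = M+2.
P(M+2) = C(2,1) × 0.60108^1 × 0.39892^1 = 2 × 0.60108 × 0.39892 = 0.479566 (base)
P(M) = C(2,0) × 0.60108^2 × 0.39892^0 = 1 × 0.36129717 × 1.0000 = 0.361297
Relative intensity = 0.361297 / 0.479566 × 100 = 75.3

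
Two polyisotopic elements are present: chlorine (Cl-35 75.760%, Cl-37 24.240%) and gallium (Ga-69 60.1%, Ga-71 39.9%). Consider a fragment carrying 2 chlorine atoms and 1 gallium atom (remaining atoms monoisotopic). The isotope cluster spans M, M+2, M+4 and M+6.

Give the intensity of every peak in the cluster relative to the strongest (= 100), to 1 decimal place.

Chlorine pattern (n=2): 0.57395776 : 0.36728448 : 0.05875776
Gallium pattern (n=1): 0.6010 : 0.3990
Convolve the two distributions (both contribute in 2-u steps):
  M: 0.57395776×0.6010 = 0.344949
  M+2: 0.57395776×0.3990 + 0.36728448×0.6010 = 0.449747
  M+4: 0.36728448×0.3990 + 0.05875776×0.6010 = 0.181860
  M+6: 0.05875776×0.3990 = 0.023444
Scale to base peak (0.449747) = 100: 76.7 : 100.0 : 40.4 : 5.2

76.7 : 100.0 : 40.4 : 5.2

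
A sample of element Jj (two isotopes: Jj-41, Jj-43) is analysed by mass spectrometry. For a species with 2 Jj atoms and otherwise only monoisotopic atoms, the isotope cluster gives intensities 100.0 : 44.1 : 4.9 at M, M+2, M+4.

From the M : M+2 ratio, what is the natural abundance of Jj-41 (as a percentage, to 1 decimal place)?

81.9%

Write p for the Jj-41 fraction. I(M+2)/I(M) = [C(2,1)·p^1·(1−p)] / p^2 = 2·(1−p)/p = 44.1/100.0 = 0.4410
(1−p)/p = 0.4410/2 = 0.2205  ⇒  p = 1/(1 + 0.2205) = 0.8193
Jj-41: 81.9%, Jj-43: 18.1%.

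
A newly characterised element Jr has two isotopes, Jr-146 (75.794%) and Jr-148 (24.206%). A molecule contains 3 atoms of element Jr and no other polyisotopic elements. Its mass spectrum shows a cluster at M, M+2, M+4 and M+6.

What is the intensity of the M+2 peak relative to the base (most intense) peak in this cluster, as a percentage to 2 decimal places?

Binomial terms of (0.75794 + 0.24206)^3: M 0.4354, M+2 0.4172, M+4 0.1332, M+6 0.0142 → M is the base peak.
P(M) = C(3,0) × 0.75794^3 × 0.24206^0 = 1 × 0.4354161 × 1.0000 = 0.435416 (base)
P(M+2) = C(3,1) × 0.75794^2 × 0.24206^1 = 3 × 0.57447304 × 0.24206 = 0.417171
Relative intensity = 0.417171 / 0.435416 × 100 = 95.81

95.81%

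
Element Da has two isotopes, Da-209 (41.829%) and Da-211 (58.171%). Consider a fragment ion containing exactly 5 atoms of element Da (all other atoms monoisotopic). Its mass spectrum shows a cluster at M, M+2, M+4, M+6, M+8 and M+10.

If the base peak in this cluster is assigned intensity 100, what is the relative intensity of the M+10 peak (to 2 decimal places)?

19.34

Term probabilities: M 0.0128, M+2 0.0890, M+4 0.2477, M+6 0.3444, M+8 0.2395, M+10 0.0666. Base peak = M+6.
P(M+6) = C(5,3) × 0.41829^2 × 0.58171^3 = 10 × 0.17496652 × 0.19684282 = 0.344409 (base)
P(M+10) = C(5,5) × 0.41829^0 × 0.58171^5 = 1 × 1.0000 × 0.06660896 = 0.066609
Relative intensity = 0.066609 / 0.344409 × 100 = 19.34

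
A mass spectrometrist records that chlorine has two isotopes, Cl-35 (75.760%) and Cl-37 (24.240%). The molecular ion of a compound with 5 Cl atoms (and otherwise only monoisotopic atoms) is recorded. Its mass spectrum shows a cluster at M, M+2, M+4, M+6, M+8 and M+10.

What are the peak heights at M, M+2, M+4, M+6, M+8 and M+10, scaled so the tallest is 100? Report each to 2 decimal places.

62.51 : 100.00 : 63.99 : 20.47 : 3.28 : 0.21

Each Cl atom is independently Cl-35 (p = 0.75760) or Cl-37 (q = 0.24240); the cluster is the binomial expansion (p + q)^5.
P(M) = 0.75760^5 = 0.249574
P(M+2) = 5 × 0.75760^4 × 0.24240^1 = 0.399266
P(M+4) = 10 × 0.75760^3 × 0.24240^2 = 0.255497
P(M+6) = 10 × 0.75760^2 × 0.24240^3 = 0.081748
P(M+8) = 5 × 0.75760^1 × 0.24240^4 = 0.013078
P(M+10) = 0.24240^5 = 0.000837
The M+2 peak is largest (0.399266); scaling to 100 gives 62.51 : 100.00 : 63.99 : 20.47 : 3.28 : 0.21.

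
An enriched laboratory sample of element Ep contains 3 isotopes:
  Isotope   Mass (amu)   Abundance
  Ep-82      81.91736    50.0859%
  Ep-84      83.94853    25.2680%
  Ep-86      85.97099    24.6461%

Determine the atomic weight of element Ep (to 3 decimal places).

Average mass = Σ (abundance × isotope mass) = 0.500859 × 81.91736 + 0.252680 × 83.94853 + 0.246461 × 85.97099
= 41.029047 + 21.212115 + 21.188496 = 83.429658 amu

83.430 amu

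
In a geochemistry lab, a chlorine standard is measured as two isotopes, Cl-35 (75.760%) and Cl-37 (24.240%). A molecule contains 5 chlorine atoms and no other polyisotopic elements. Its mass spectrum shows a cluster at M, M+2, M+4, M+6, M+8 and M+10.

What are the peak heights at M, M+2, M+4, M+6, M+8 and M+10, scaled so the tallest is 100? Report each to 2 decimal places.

62.51 : 100.00 : 63.99 : 20.47 : 3.28 : 0.21

The 5 Cl atoms are independent, so intensities follow the terms of (0.75760 + 0.24240)^5.
P(M) = 0.75760^5 = 0.249574
P(M+2) = 5 × 0.75760^4 × 0.24240^1 = 0.399266
P(M+4) = 10 × 0.75760^3 × 0.24240^2 = 0.255497
P(M+6) = 10 × 0.75760^2 × 0.24240^3 = 0.081748
P(M+8) = 5 × 0.75760^1 × 0.24240^4 = 0.013078
P(M+10) = 0.24240^5 = 0.000837
The M+2 peak is largest (0.399266); scaling to 100 gives 62.51 : 100.00 : 63.99 : 20.47 : 3.28 : 0.21.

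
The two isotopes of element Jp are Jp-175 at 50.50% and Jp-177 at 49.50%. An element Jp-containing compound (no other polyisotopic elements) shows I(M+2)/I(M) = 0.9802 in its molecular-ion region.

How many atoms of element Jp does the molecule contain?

1

With n Jp atoms, P(M+2)/P(M) = C(n,1)·p^(n−1)q / p^n = n·q/p = n · 0.4950/0.5050.
n = 0.9802 × 0.5050/0.4950 = 1.00 ≈ 1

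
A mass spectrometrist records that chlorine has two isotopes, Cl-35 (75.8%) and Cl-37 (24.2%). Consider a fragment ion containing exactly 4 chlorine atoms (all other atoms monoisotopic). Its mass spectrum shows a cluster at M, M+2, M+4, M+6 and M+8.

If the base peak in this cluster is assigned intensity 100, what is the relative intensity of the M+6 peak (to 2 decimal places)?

(0.758 + 0.242)^4 gives M 0.3301, M+2 0.4216, M+4 0.2019, M+6 0.0430, M+8 0.0034; the largest is M+2.
P(M+2) = C(4,1) × 0.758^3 × 0.242^1 = 4 × 0.43551951 × 0.2420 = 0.421583 (base)
P(M+6) = C(4,3) × 0.758^1 × 0.242^3 = 4 × 0.7580 × 0.01417249 = 0.042971
Relative intensity = 0.042971 / 0.421583 × 100 = 10.19

10.19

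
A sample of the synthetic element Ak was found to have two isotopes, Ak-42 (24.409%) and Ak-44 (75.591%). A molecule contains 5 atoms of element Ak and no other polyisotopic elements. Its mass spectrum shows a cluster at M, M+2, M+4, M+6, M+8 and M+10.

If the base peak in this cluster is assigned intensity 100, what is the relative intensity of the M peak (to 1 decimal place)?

0.2

Term probabilities: M 0.0009, M+2 0.0134, M+4 0.0831, M+6 0.2573, M+8 0.3985, M+10 0.2468. Base peak = M+8.
P(M+8) = C(5,4) × 0.24409^1 × 0.75591^4 = 5 × 0.24409 × 0.32649788 = 0.398474 (base)
P(M) = C(5,0) × 0.24409^5 × 0.75591^0 = 1 × 0.00086646 × 1.0000 = 0.000866
Relative intensity = 0.000866 / 0.398474 × 100 = 0.2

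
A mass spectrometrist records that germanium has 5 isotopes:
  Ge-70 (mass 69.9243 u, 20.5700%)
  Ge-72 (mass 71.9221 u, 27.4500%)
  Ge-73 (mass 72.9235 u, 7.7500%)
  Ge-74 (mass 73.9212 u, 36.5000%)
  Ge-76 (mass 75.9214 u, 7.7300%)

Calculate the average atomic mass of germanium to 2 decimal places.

72.63 u

Weight each isotope mass by its fractional abundance: 0.205700 × 69.9243 + 0.274500 × 71.9221 + 0.077500 × 72.9235 + 0.365000 × 73.9212 + 0.077300 × 75.9214
= 14.38343 + 19.74262 + 5.65157 + 26.98124 + 5.86872 = 72.62758 u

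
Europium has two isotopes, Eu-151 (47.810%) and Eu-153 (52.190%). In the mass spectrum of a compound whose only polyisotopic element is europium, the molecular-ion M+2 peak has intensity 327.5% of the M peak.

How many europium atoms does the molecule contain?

3

For n independent Eu atoms, I(M+2)/I(M) = n · (abundance Eu-153) / (abundance Eu-151) = n · 0.52190/0.47810.
n = 3.275 × 0.47810/0.52190 = 3.00 ≈ 3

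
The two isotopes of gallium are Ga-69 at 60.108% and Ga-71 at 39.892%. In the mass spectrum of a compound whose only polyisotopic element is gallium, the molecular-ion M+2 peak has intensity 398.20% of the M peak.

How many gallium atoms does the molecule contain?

6

With n Ga atoms, P(M+2)/P(M) = C(n,1)·p^(n−1)q / p^n = n·q/p = n · 0.39892/0.60108.
n = 3.9820 × 0.60108/0.39892 = 6.00 ≈ 6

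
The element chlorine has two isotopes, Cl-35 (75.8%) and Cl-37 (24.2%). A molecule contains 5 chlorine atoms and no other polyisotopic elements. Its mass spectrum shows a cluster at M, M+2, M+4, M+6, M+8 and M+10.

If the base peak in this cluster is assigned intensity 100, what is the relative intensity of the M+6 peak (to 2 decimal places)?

(0.758 + 0.242)^5 gives M 0.2502, M+2 0.3994, M+4 0.2551, M+6 0.0814, M+8 0.0130, M+10 0.0008; the largest is M+2.
P(M+2) = C(5,1) × 0.758^4 × 0.242^1 = 5 × 0.33012379 × 0.2420 = 0.399450 (base)
P(M+6) = C(5,3) × 0.758^2 × 0.242^3 = 10 × 0.574564 × 0.01417249 = 0.081430
Relative intensity = 0.081430 / 0.399450 × 100 = 20.39

20.39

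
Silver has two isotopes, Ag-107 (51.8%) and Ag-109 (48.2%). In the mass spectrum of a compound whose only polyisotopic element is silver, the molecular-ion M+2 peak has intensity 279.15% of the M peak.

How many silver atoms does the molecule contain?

3

The M+2/M ratio from n Ag atoms is n · q/p = n · 0.482/0.518.
n = 2.7915 × 0.518/0.482 = 3.00 ≈ 3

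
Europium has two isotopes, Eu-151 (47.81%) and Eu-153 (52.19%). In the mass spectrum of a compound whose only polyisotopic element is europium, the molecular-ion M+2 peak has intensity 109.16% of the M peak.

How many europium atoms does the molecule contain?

1

With n Eu atoms, P(M+2)/P(M) = C(n,1)·p^(n−1)q / p^n = n·q/p = n · 0.5219/0.4781.
n = 1.0916 × 0.4781/0.5219 = 1.00 ≈ 1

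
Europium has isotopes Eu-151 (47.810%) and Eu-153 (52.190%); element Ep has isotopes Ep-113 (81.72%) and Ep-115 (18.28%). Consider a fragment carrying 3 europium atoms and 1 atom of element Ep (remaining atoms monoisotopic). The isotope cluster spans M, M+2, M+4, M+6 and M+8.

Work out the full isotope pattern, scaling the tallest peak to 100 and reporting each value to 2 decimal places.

Europium pattern (n=3): 0.10928391 : 0.3578871 : 0.39067407 : 0.14215492
Element Ep pattern (n=1): 0.8172 : 0.1828
Convolve the two distributions (both contribute in 2-u steps):
  M: 0.10928391×0.8172 = 0.089307
  M+2: 0.10928391×0.1828 + 0.3578871×0.8172 = 0.312442
  M+4: 0.3578871×0.1828 + 0.39067407×0.8172 = 0.384681
  M+6: 0.39067407×0.1828 + 0.14215492×0.8172 = 0.187584
  M+8: 0.14215492×0.1828 = 0.025986
Scale to base peak (0.384681) = 100: 23.22 : 81.22 : 100.00 : 48.76 : 6.76

23.22 : 81.22 : 100.00 : 48.76 : 6.76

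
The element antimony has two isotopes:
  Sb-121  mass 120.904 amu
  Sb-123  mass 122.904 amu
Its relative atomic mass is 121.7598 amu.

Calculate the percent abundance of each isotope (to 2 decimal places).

Let x be the fractional abundance of Sb-121; then Sb-123 has abundance 1 − x.
120.904·x + 122.904·(1 − x) = 121.7598
(120.904 − 122.904)·x = 121.7598 − 122.904
x = -1.1442 / -2.000 = 0.57210 → 57.21% Sb-121, 42.79% Sb-123.

Sb-121: 57.21%, Sb-123: 42.79%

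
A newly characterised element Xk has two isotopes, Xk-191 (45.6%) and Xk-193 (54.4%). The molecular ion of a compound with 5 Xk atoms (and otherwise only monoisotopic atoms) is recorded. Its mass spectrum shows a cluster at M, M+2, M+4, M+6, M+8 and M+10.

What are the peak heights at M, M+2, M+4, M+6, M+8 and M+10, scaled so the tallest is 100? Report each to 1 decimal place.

Each Xk atom is independently Xk-191 (p = 0.456) or Xk-193 (q = 0.544); the cluster is the binomial expansion (p + q)^5.
P(M) = 0.456^5 = 0.019716
P(M+2) = 5 × 0.456^4 × 0.544^1 = 0.117606
P(M+4) = 10 × 0.456^3 × 0.544^2 = 0.280603
P(M+6) = 10 × 0.456^2 × 0.544^3 = 0.334754
P(M+8) = 5 × 0.456^1 × 0.544^4 = 0.199678
P(M+10) = 0.544^5 = 0.047642
The M+6 peak is largest (0.334754); scaling to 100 gives 5.9 : 35.1 : 83.8 : 100.0 : 59.6 : 14.2.

5.9 : 35.1 : 83.8 : 100.0 : 59.6 : 14.2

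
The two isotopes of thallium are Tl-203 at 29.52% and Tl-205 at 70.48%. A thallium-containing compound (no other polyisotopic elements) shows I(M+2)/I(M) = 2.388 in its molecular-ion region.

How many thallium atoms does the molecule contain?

With n Tl atoms, P(M+2)/P(M) = C(n,1)·p^(n−1)q / p^n = n·q/p = n · 0.7048/0.2952.
n = 2.388 × 0.2952/0.7048 = 1.00 ≈ 1

1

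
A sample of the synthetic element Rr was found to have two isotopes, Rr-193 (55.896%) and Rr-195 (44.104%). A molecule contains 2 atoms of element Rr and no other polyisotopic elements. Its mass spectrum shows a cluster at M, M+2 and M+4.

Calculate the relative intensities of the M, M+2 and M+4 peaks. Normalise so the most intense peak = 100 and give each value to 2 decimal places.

The 2 Rr atoms are independent, so intensities follow the terms of (0.55896 + 0.44104)^2.
P(M) = 0.55896^2 = 0.312436
P(M+2) = 2 × 0.55896^1 × 0.44104^1 = 0.493047
P(M+4) = 0.44104^2 = 0.194516
The M+2 peak is largest (0.493047); scaling to 100 gives 63.37 : 100.00 : 39.45.

63.37 : 100.00 : 39.45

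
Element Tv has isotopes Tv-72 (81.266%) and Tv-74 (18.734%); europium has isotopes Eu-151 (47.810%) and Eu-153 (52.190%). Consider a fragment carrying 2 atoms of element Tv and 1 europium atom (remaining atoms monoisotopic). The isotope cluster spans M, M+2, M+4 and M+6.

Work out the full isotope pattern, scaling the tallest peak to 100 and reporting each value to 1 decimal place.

64.4 : 100.0 : 35.8 : 3.7

Element Tv pattern (n=2): 0.66041628 : 0.30448745 : 0.03509628
Europium pattern (n=1): 0.4781 : 0.5219
Convolve the two distributions (both contribute in 2-u steps):
  M: 0.66041628×0.4781 = 0.315745
  M+2: 0.66041628×0.5219 + 0.30448745×0.4781 = 0.490247
  M+4: 0.30448745×0.5219 + 0.03509628×0.4781 = 0.175692
  M+6: 0.03509628×0.5219 = 0.018317
Scale to base peak (0.490247) = 100: 64.4 : 100.0 : 35.8 : 3.7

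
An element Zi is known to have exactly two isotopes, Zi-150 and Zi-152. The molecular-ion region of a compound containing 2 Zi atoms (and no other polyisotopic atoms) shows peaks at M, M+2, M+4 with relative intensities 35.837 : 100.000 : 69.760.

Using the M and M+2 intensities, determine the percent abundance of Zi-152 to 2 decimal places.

58.25%

If p is the fraction of Zi that is Zi-150, then I(M+2)/I(M) = [C(2,1)·p^1·(1−p)] / p^2 = 2·(1−p)/p = 100.000/35.837 = 2.7904
(1−p)/p = 2.7904/2 = 1.3952  ⇒  p = 1/(1 + 1.3952) = 0.4175
Zi-150: 41.75%, Zi-152: 58.25%.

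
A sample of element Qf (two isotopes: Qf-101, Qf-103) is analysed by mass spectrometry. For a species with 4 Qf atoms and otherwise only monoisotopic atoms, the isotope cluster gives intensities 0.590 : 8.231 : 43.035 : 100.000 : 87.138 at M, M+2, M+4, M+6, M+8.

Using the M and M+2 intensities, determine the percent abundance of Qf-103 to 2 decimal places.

77.72%

Write p for the Qf-101 fraction. I(M+2)/I(M) = [C(4,1)·p^3·(1−p)] / p^4 = 4·(1−p)/p = 8.231/0.590 = 13.9508
(1−p)/p = 13.9508/4 = 3.4877  ⇒  p = 1/(1 + 3.4877) = 0.2228
Qf-101: 22.28%, Qf-103: 77.72%.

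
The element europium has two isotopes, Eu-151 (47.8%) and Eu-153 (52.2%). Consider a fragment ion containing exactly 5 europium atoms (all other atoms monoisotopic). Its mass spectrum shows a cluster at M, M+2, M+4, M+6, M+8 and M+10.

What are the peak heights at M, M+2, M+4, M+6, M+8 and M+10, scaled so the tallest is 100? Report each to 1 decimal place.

7.7 : 41.9 : 91.6 : 100.0 : 54.6 : 11.9

The 5 Eu atoms are independent, so intensities follow the terms of (0.478 + 0.522)^5.
P(M) = 0.478^5 = 0.024954
P(M+2) = 5 × 0.478^4 × 0.522^1 = 0.136255
P(M+4) = 10 × 0.478^3 × 0.522^2 = 0.297594
P(M+6) = 10 × 0.478^2 × 0.522^3 = 0.324988
P(M+8) = 5 × 0.478^1 × 0.522^4 = 0.177452
P(M+10) = 0.522^5 = 0.038757
The M+6 peak is largest (0.324988); scaling to 100 gives 7.7 : 41.9 : 91.6 : 100.0 : 54.6 : 11.9.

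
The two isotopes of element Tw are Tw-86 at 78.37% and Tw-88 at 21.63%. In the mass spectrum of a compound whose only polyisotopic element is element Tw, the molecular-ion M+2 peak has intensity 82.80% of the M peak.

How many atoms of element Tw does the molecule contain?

3

With n Tw atoms, P(M+2)/P(M) = C(n,1)·p^(n−1)q / p^n = n·q/p = n · 0.2163/0.7837.
n = 0.8280 × 0.7837/0.2163 = 3.00 ≈ 3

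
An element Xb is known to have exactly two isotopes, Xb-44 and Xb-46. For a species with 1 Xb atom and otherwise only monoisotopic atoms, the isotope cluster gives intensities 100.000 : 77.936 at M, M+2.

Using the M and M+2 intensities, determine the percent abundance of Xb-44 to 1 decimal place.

Write p for the Xb-44 fraction. I(M+2)/I(M) = [C(1,1)·p^0·(1−p)] / p^1 = 1·(1−p)/p = 77.936/100.000 = 0.7794
(1−p)/p = 0.7794/1 = 0.7794  ⇒  p = 1/(1 + 0.7794) = 0.5620
Xb-44: 56.2%, Xb-46: 43.8%.

56.2%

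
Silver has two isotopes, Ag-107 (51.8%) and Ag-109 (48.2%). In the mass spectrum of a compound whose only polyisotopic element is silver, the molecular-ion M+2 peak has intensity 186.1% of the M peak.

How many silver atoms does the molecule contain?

With n Ag atoms, P(M+2)/P(M) = C(n,1)·p^(n−1)q / p^n = n·q/p = n · 0.482/0.518.
n = 1.861 × 0.518/0.482 = 2.00 ≈ 2

2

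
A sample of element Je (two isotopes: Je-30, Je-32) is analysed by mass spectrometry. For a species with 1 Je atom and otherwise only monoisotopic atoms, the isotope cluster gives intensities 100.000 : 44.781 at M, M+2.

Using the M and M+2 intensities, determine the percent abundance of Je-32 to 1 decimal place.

30.9%

Write p for the Je-30 fraction. I(M+2)/I(M) = [C(1,1)·p^0·(1−p)] / p^1 = 1·(1−p)/p = 44.781/100.000 = 0.4478
(1−p)/p = 0.4478/1 = 0.4478  ⇒  p = 1/(1 + 0.4478) = 0.6907
Je-30: 69.1%, Je-32: 30.9%.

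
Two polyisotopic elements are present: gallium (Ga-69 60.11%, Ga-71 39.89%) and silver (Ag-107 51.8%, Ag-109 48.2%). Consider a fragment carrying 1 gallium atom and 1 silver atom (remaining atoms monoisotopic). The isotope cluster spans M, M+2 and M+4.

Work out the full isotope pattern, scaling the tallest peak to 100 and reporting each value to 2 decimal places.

Gallium pattern (n=1): 0.6011 : 0.3989
Silver pattern (n=1): 0.5180 : 0.4820
Convolve the two distributions (both contribute in 2-u steps):
  M: 0.6011×0.5180 = 0.311370
  M+2: 0.6011×0.4820 + 0.3989×0.5180 = 0.496360
  M+4: 0.3989×0.4820 = 0.192270
Scale to base peak (0.496360) = 100: 62.73 : 100.00 : 38.74

62.73 : 100.00 : 38.74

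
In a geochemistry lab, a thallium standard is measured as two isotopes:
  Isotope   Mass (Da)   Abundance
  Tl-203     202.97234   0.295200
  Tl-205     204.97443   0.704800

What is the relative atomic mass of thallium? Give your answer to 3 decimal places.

204.383 Da

Ar = Σ fᵢ·mᵢ = 0.295200 × 202.97234 + 0.704800 × 204.97443
= 59.917435 + 144.465978 = 204.383413 Da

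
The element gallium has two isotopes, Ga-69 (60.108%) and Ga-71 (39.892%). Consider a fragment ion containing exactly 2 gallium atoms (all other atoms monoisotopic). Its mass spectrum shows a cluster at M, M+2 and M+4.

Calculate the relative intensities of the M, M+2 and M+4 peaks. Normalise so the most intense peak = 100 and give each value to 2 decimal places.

The 2 Ga atoms are independent, so intensities follow the terms of (0.60108 + 0.39892)^2.
P(M) = 0.60108^2 = 0.361297
P(M+2) = 2 × 0.60108^1 × 0.39892^1 = 0.479566
P(M+4) = 0.39892^2 = 0.159137
The M+2 peak is largest (0.479566); scaling to 100 gives 75.34 : 100.00 : 33.18.

75.34 : 100.00 : 33.18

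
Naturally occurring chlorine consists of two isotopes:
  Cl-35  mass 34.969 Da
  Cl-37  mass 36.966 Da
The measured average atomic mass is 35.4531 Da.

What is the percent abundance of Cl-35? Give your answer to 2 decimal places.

75.76%

Writing the weighted mean with unknown fraction x of Cl-35:
34.969·x + 36.966·(1 − x) = 35.4531
(34.969 − 36.966)·x = 35.4531 − 36.966
x = -1.5129 / -1.997 = 0.75759 → 75.76% Cl-35, 24.24% Cl-37.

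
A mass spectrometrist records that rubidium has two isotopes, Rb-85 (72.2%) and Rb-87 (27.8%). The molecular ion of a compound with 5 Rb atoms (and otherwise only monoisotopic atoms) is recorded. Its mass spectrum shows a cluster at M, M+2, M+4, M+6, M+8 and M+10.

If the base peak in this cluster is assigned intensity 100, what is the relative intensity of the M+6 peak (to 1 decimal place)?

(0.722 + 0.278)^5 gives M 0.1962, M+2 0.3777, M+4 0.2909, M+6 0.1120, M+8 0.0216, M+10 0.0017; the largest is M+2.
P(M+2) = C(5,1) × 0.722^4 × 0.278^1 = 5 × 0.27173701 × 0.2780 = 0.377714 (base)
P(M+6) = C(5,3) × 0.722^2 × 0.278^3 = 10 × 0.521284 × 0.02148495 = 0.111998
Relative intensity = 0.111998 / 0.377714 × 100 = 29.7

29.7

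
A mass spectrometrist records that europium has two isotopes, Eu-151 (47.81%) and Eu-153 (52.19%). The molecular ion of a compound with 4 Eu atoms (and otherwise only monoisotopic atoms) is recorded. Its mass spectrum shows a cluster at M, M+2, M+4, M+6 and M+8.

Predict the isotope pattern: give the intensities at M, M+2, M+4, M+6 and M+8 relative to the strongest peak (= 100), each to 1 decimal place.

Each Eu atom is independently Eu-151 (p = 0.4781) or Eu-153 (q = 0.5219); the cluster is the binomial expansion (p + q)^4.
P(M) = 0.4781^4 = 0.052249
P(M+2) = 4 × 0.4781^3 × 0.5219^1 = 0.228141
P(M+4) = 6 × 0.4781^2 × 0.5219^2 = 0.373563
P(M+6) = 4 × 0.4781^1 × 0.5219^3 = 0.271857
P(M+8) = 0.5219^4 = 0.074191
The M+4 peak is largest (0.373563); scaling to 100 gives 14.0 : 61.1 : 100.0 : 72.8 : 19.9.

14.0 : 61.1 : 100.0 : 72.8 : 19.9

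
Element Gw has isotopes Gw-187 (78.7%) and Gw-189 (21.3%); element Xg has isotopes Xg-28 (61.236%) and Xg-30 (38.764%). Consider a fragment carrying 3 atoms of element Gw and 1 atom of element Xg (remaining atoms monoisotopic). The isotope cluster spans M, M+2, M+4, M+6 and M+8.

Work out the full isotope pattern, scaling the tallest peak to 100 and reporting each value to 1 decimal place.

69.2 : 100.0 : 50.8 : 11.0 : 0.9

Element Gw pattern (n=3): 0.4874434 : 0.39577679 : 0.10711621 : 0.0096636
Element Xg pattern (n=1): 0.61236 : 0.38764
Convolve the two distributions (both contribute in 2-u steps):
  M: 0.4874434×0.61236 = 0.298491
  M+2: 0.4874434×0.38764 + 0.39577679×0.61236 = 0.431310
  M+4: 0.39577679×0.38764 + 0.10711621×0.61236 = 0.219013
  M+6: 0.10711621×0.38764 + 0.0096636×0.61236 = 0.047440
  M+8: 0.0096636×0.38764 = 0.003746
Scale to base peak (0.431310) = 100: 69.2 : 100.0 : 50.8 : 11.0 : 0.9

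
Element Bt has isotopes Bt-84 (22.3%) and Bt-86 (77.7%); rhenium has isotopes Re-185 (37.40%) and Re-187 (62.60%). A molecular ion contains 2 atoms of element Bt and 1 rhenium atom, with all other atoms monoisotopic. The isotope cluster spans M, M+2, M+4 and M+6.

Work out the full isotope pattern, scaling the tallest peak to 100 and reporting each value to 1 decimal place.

4.2 : 36.3 : 100.0 : 85.4

Element Bt pattern (n=2): 0.049729 : 0.346542 : 0.603729
Rhenium pattern (n=1): 0.3740 : 0.6260
Convolve the two distributions (both contribute in 2-u steps):
  M: 0.049729×0.3740 = 0.018599
  M+2: 0.049729×0.6260 + 0.346542×0.3740 = 0.160737
  M+4: 0.346542×0.6260 + 0.603729×0.3740 = 0.442730
  M+6: 0.603729×0.6260 = 0.377934
Scale to base peak (0.442730) = 100: 4.2 : 36.3 : 100.0 : 85.4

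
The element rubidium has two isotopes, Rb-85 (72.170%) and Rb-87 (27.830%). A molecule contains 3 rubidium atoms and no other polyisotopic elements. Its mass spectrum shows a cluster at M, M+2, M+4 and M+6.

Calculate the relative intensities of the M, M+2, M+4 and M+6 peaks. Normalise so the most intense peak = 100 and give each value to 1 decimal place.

86.4 : 100.0 : 38.6 : 5.0

Each Rb atom is independently Rb-85 (p = 0.72170) or Rb-87 (q = 0.27830); the cluster is the binomial expansion (p + q)^3.
P(M) = 0.72170^3 = 0.375898
P(M+2) = 3 × 0.72170^2 × 0.27830^1 = 0.434858
P(M+4) = 3 × 0.72170^1 × 0.27830^2 = 0.167689
P(M+6) = 0.27830^3 = 0.021555
The M+2 peak is largest (0.434858); scaling to 100 gives 86.4 : 100.0 : 38.6 : 5.0.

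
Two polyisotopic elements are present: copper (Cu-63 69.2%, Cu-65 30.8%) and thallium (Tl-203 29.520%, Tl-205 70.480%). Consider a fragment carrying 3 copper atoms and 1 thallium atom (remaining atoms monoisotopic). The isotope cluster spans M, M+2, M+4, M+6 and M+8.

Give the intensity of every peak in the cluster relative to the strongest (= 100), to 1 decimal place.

26.4 : 98.4 : 100.0 : 39.8 : 5.6

Copper pattern (n=3): 0.33137389 : 0.44247034 : 0.19693766 : 0.02921811
Thallium pattern (n=1): 0.2952 : 0.7048
Convolve the two distributions (both contribute in 2-u steps):
  M: 0.33137389×0.2952 = 0.097822
  M+2: 0.33137389×0.7048 + 0.44247034×0.2952 = 0.364170
  M+4: 0.44247034×0.7048 + 0.19693766×0.2952 = 0.369989
  M+6: 0.19693766×0.7048 + 0.02921811×0.2952 = 0.147427
  M+8: 0.02921811×0.7048 = 0.020593
Scale to base peak (0.369989) = 100: 26.4 : 98.4 : 100.0 : 39.8 : 5.6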